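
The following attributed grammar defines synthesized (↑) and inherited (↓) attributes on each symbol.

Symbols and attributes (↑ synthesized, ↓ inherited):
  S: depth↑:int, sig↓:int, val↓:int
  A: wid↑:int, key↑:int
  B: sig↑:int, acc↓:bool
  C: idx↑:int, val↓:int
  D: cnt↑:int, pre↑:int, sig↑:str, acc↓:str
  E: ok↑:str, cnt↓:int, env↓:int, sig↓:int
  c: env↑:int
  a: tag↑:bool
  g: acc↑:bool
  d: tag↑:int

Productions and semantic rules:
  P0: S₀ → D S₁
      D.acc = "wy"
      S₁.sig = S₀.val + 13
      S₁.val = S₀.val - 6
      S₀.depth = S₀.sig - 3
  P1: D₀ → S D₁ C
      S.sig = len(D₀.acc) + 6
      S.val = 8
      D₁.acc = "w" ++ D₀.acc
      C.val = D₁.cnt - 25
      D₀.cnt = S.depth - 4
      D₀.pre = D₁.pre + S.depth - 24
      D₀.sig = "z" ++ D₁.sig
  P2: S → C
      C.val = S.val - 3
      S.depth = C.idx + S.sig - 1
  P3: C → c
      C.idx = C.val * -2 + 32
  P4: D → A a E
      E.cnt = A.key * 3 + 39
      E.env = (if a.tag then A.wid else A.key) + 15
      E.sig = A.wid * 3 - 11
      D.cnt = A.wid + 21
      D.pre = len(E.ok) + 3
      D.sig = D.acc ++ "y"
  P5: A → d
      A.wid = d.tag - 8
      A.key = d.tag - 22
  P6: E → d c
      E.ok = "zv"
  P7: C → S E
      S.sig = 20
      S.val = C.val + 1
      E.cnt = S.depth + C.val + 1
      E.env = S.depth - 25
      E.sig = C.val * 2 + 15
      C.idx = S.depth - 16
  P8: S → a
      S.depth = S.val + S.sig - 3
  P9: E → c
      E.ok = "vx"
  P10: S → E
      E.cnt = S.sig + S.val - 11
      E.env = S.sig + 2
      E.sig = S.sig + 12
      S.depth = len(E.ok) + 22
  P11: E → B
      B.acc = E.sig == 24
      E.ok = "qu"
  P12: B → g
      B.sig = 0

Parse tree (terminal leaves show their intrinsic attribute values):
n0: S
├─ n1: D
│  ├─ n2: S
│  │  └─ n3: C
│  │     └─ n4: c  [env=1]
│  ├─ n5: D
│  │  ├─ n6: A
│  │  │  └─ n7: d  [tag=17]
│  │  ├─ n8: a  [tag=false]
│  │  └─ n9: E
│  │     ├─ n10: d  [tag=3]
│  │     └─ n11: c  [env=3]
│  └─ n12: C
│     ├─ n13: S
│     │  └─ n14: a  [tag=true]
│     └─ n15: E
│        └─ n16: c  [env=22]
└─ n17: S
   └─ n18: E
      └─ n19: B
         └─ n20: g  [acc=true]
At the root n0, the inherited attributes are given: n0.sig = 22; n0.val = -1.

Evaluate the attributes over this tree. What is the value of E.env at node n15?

-2

1. n0.sig = 22  [given at root]
2. n0.val = -1  [given at root]
3. n1.acc = "wy"  ["wy"]
4. n2.sig = 8  [len(D₀.acc) + 6]
5. n2.val = 8  [8]
6. n3.val = 5  [S.val - 3]
7. n4.env = 1  [terminal]
8. n3.idx = 22  [C.val * -2 + 32]
9. n2.depth = 29  [C.idx + S.sig - 1]
10. n5.acc = "wwy"  ["w" ++ D₀.acc]
11. n7.tag = 17  [terminal]
12. n6.wid = 9  [d.tag - 8]
13. n6.key = -5  [d.tag - 22]
14. n8.tag = false  [terminal]
15. n9.cnt = 24  [A.key * 3 + 39]
16. n9.env = 10  [(if a.tag then A.wid else A.key) + 15]
17. n9.sig = 16  [A.wid * 3 - 11]
18. n10.tag = 3  [terminal]
19. n11.env = 3  [terminal]
20. n9.ok = "zv"  ["zv"]
21. n5.cnt = 30  [A.wid + 21]
22. n5.pre = 5  [len(E.ok) + 3]
23. n5.sig = "wwyy"  [D.acc ++ "y"]
24. n12.val = 5  [D₁.cnt - 25]
25. n13.sig = 20  [20]
26. n13.val = 6  [C.val + 1]
27. n14.tag = true  [terminal]
28. n13.depth = 23  [S.val + S.sig - 3]
29. n15.cnt = 29  [S.depth + C.val + 1]
30. n15.env = -2  [S.depth - 25]
31. n15.sig = 25  [C.val * 2 + 15]
32. n16.env = 22  [terminal]
33. n15.ok = "vx"  ["vx"]
34. n12.idx = 7  [S.depth - 16]
35. n1.cnt = 25  [S.depth - 4]
36. n1.pre = 10  [D₁.pre + S.depth - 24]
37. n1.sig = "zwwyy"  ["z" ++ D₁.sig]
38. n17.sig = 12  [S₀.val + 13]
39. n17.val = -7  [S₀.val - 6]
40. n18.cnt = -6  [S.sig + S.val - 11]
41. n18.env = 14  [S.sig + 2]
42. n18.sig = 24  [S.sig + 12]
43. n19.acc = true  [E.sig == 24]
44. n20.acc = true  [terminal]
45. n19.sig = 0  [0]
46. n18.ok = "qu"  ["qu"]
47. n17.depth = 24  [len(E.ok) + 22]
48. n0.depth = 19  [S₀.sig - 3]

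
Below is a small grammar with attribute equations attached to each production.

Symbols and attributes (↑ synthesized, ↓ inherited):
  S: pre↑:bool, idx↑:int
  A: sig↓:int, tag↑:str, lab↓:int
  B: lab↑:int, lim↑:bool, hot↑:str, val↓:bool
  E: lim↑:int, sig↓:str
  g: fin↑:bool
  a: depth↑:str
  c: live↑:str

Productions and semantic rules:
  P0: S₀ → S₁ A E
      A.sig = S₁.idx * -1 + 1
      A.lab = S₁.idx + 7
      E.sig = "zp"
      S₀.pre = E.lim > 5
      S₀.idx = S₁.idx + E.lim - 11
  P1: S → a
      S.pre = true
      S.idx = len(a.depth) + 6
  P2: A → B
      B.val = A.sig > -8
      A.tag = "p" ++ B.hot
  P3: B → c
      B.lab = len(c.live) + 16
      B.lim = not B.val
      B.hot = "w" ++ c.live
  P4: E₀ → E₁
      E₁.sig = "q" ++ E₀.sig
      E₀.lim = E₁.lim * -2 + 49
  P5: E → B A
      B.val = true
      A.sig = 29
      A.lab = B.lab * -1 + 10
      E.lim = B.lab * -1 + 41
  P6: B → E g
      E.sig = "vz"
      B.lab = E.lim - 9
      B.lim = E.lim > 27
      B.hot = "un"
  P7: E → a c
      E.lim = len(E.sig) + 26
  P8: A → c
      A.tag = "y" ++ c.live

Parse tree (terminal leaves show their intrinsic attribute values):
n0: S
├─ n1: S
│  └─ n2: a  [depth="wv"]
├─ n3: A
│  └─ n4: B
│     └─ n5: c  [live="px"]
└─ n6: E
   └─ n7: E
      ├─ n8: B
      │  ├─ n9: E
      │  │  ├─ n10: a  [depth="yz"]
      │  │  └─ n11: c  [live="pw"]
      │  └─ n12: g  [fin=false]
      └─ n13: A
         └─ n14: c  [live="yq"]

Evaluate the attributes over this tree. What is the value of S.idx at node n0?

2

1. n2.depth = "wv"  [terminal]
2. n1.pre = true  [true]
3. n1.idx = 8  [len(a.depth) + 6]
4. n3.sig = -7  [S₁.idx * -1 + 1]
5. n3.lab = 15  [S₁.idx + 7]
6. n4.val = true  [A.sig > -8]
7. n5.live = "px"  [terminal]
8. n4.lab = 18  [len(c.live) + 16]
9. n4.lim = false  [not B.val]
10. n4.hot = "wpx"  ["w" ++ c.live]
11. n3.tag = "pwpx"  ["p" ++ B.hot]
12. n6.sig = "zp"  ["zp"]
13. n7.sig = "qzp"  ["q" ++ E₀.sig]
14. n8.val = true  [true]
15. n9.sig = "vz"  ["vz"]
16. n10.depth = "yz"  [terminal]
17. n11.live = "pw"  [terminal]
18. n9.lim = 28  [len(E.sig) + 26]
19. n12.fin = false  [terminal]
20. n8.lab = 19  [E.lim - 9]
21. n8.lim = true  [E.lim > 27]
22. n8.hot = "un"  ["un"]
23. n13.sig = 29  [29]
24. n13.lab = -9  [B.lab * -1 + 10]
25. n14.live = "yq"  [terminal]
26. n13.tag = "yyq"  ["y" ++ c.live]
27. n7.lim = 22  [B.lab * -1 + 41]
28. n6.lim = 5  [E₁.lim * -2 + 49]
29. n0.pre = false  [E.lim > 5]
30. n0.idx = 2  [S₁.idx + E.lim - 11]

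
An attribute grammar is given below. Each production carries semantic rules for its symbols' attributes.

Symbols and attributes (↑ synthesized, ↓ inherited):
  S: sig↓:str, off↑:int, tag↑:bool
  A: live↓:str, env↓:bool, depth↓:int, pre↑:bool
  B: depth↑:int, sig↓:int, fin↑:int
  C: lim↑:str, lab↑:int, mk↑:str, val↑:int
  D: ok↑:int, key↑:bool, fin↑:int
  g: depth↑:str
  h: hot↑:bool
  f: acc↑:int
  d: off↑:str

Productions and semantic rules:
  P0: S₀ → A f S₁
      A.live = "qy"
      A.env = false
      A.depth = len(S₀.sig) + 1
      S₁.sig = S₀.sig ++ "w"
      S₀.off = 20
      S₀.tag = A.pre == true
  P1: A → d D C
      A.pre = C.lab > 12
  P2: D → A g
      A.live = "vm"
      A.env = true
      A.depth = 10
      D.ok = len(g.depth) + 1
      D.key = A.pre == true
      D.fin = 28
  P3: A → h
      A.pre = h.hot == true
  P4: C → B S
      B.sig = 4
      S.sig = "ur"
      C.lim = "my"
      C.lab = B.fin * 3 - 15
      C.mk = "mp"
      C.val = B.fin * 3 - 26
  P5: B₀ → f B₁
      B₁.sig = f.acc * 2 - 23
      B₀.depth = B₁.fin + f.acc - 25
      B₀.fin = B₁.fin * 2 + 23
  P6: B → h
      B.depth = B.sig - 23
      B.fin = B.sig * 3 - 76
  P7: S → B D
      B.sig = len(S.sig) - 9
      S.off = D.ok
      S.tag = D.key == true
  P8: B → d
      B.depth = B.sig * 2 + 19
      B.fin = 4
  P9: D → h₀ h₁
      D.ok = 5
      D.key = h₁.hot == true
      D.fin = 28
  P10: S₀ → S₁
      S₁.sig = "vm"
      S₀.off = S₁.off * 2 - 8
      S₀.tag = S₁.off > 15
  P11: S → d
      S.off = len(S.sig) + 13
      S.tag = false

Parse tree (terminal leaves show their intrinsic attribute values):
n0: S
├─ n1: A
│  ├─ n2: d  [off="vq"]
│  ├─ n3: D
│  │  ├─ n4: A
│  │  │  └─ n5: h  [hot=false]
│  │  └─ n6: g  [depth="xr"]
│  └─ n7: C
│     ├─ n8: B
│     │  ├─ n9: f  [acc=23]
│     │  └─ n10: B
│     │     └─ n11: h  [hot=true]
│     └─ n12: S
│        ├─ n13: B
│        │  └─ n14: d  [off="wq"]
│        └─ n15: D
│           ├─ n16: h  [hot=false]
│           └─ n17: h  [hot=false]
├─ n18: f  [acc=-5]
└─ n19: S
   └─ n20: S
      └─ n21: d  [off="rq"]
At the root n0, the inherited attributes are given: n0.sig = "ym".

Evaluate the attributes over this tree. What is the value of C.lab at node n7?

12

1. n0.sig = "ym"  [given at root]
2. n1.live = "qy"  ["qy"]
3. n1.env = false  [false]
4. n1.depth = 3  [len(S₀.sig) + 1]
5. n2.off = "vq"  [terminal]
6. n4.live = "vm"  ["vm"]
7. n4.env = true  [true]
8. n4.depth = 10  [10]
9. n5.hot = false  [terminal]
10. n4.pre = false  [h.hot == true]
11. n6.depth = "xr"  [terminal]
12. n3.ok = 3  [len(g.depth) + 1]
13. n3.key = false  [A.pre == true]
14. n3.fin = 28  [28]
15. n8.sig = 4  [4]
16. n9.acc = 23  [terminal]
17. n10.sig = 23  [f.acc * 2 - 23]
18. n11.hot = true  [terminal]
19. n10.depth = 0  [B.sig - 23]
20. n10.fin = -7  [B.sig * 3 - 76]
21. n8.depth = -9  [B₁.fin + f.acc - 25]
22. n8.fin = 9  [B₁.fin * 2 + 23]
23. n12.sig = "ur"  ["ur"]
24. n13.sig = -7  [len(S.sig) - 9]
25. n14.off = "wq"  [terminal]
26. n13.depth = 5  [B.sig * 2 + 19]
27. n13.fin = 4  [4]
28. n16.hot = false  [terminal]
29. n17.hot = false  [terminal]
30. n15.ok = 5  [5]
31. n15.key = false  [h₁.hot == true]
32. n15.fin = 28  [28]
33. n12.off = 5  [D.ok]
34. n12.tag = false  [D.key == true]
35. n7.lim = "my"  ["my"]
36. n7.lab = 12  [B.fin * 3 - 15]
37. n7.mk = "mp"  ["mp"]
38. n7.val = 1  [B.fin * 3 - 26]
39. n1.pre = false  [C.lab > 12]
40. n18.acc = -5  [terminal]
41. n19.sig = "ymw"  [S₀.sig ++ "w"]
42. n20.sig = "vm"  ["vm"]
43. n21.off = "rq"  [terminal]
44. n20.off = 15  [len(S.sig) + 13]
45. n20.tag = false  [false]
46. n19.off = 22  [S₁.off * 2 - 8]
47. n19.tag = false  [S₁.off > 15]
48. n0.off = 20  [20]
49. n0.tag = false  [A.pre == true]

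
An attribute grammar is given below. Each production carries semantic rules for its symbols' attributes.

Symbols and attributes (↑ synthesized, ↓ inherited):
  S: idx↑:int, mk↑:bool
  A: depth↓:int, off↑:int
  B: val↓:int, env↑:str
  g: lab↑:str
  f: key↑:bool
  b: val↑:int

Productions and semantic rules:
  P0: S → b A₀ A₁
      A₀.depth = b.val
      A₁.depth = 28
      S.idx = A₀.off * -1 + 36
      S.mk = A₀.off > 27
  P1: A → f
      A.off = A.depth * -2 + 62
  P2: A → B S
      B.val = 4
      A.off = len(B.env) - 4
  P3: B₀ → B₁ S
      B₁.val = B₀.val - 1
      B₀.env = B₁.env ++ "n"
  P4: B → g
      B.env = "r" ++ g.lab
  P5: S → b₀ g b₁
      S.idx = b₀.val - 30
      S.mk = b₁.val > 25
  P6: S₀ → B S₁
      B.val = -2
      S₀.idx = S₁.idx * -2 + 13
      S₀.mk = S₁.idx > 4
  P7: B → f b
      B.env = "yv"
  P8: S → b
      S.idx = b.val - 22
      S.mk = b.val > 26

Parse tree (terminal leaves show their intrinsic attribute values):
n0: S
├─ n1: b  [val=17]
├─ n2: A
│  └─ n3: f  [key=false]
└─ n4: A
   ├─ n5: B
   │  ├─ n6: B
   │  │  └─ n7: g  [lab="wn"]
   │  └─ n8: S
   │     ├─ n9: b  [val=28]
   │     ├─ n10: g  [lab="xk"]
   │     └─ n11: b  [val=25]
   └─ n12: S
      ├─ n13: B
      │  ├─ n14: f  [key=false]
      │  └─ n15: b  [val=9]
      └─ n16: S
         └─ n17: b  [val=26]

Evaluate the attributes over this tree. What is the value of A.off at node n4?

1. n1.val = 17  [terminal]
2. n2.depth = 17  [b.val]
3. n3.key = false  [terminal]
4. n2.off = 28  [A.depth * -2 + 62]
5. n4.depth = 28  [28]
6. n5.val = 4  [4]
7. n6.val = 3  [B₀.val - 1]
8. n7.lab = "wn"  [terminal]
9. n6.env = "rwn"  ["r" ++ g.lab]
10. n9.val = 28  [terminal]
11. n10.lab = "xk"  [terminal]
12. n11.val = 25  [terminal]
13. n8.idx = -2  [b₀.val - 30]
14. n8.mk = false  [b₁.val > 25]
15. n5.env = "rwnn"  [B₁.env ++ "n"]
16. n13.val = -2  [-2]
17. n14.key = false  [terminal]
18. n15.val = 9  [terminal]
19. n13.env = "yv"  ["yv"]
20. n17.val = 26  [terminal]
21. n16.idx = 4  [b.val - 22]
22. n16.mk = false  [b.val > 26]
23. n12.idx = 5  [S₁.idx * -2 + 13]
24. n12.mk = false  [S₁.idx > 4]
25. n4.off = 0  [len(B.env) - 4]
26. n0.idx = 8  [A₀.off * -1 + 36]
27. n0.mk = true  [A₀.off > 27]

0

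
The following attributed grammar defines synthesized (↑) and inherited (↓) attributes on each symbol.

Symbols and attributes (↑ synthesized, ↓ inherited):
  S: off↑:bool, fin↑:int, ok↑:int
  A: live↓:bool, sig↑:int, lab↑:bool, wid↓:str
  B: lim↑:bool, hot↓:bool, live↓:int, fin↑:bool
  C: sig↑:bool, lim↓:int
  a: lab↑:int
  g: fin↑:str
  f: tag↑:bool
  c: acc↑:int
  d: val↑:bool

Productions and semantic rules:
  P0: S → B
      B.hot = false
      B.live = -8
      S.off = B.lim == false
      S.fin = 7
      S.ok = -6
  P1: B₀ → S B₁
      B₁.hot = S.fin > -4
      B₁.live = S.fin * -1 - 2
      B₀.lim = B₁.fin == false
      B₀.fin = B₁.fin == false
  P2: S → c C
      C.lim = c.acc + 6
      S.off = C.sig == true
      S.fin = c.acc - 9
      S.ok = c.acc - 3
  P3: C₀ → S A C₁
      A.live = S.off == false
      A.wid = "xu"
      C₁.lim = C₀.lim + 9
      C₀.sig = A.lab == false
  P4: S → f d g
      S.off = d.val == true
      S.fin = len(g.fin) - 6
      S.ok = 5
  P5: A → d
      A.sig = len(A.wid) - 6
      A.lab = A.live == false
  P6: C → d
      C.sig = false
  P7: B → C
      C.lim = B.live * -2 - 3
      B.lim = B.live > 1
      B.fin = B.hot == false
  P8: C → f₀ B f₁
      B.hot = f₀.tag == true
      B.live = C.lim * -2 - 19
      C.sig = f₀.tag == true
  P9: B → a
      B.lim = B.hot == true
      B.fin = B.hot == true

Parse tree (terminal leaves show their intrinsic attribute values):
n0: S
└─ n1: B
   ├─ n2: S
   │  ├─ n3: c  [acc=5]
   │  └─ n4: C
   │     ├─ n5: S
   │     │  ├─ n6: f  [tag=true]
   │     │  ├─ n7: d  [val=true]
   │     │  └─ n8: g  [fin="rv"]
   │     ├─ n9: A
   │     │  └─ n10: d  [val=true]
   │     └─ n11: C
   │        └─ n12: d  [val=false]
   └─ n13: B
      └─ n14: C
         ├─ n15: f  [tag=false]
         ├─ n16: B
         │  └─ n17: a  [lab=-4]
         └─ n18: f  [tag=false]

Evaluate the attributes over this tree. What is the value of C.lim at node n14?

1. n1.hot = false  [false]
2. n1.live = -8  [-8]
3. n3.acc = 5  [terminal]
4. n4.lim = 11  [c.acc + 6]
5. n6.tag = true  [terminal]
6. n7.val = true  [terminal]
7. n8.fin = "rv"  [terminal]
8. n5.off = true  [d.val == true]
9. n5.fin = -4  [len(g.fin) - 6]
10. n5.ok = 5  [5]
11. n9.live = false  [S.off == false]
12. n9.wid = "xu"  ["xu"]
13. n10.val = true  [terminal]
14. n9.sig = -4  [len(A.wid) - 6]
15. n9.lab = true  [A.live == false]
16. n11.lim = 20  [C₀.lim + 9]
17. n12.val = false  [terminal]
18. n11.sig = false  [false]
19. n4.sig = false  [A.lab == false]
20. n2.off = false  [C.sig == true]
21. n2.fin = -4  [c.acc - 9]
22. n2.ok = 2  [c.acc - 3]
23. n13.hot = false  [S.fin > -4]
24. n13.live = 2  [S.fin * -1 - 2]
25. n14.lim = -7  [B.live * -2 - 3]
26. n15.tag = false  [terminal]
27. n16.hot = false  [f₀.tag == true]
28. n16.live = -5  [C.lim * -2 - 19]
29. n17.lab = -4  [terminal]
30. n16.lim = false  [B.hot == true]
31. n16.fin = false  [B.hot == true]
32. n18.tag = false  [terminal]
33. n14.sig = false  [f₀.tag == true]
34. n13.lim = true  [B.live > 1]
35. n13.fin = true  [B.hot == false]
36. n1.lim = false  [B₁.fin == false]
37. n1.fin = false  [B₁.fin == false]
38. n0.off = true  [B.lim == false]
39. n0.fin = 7  [7]
40. n0.ok = -6  [-6]

-7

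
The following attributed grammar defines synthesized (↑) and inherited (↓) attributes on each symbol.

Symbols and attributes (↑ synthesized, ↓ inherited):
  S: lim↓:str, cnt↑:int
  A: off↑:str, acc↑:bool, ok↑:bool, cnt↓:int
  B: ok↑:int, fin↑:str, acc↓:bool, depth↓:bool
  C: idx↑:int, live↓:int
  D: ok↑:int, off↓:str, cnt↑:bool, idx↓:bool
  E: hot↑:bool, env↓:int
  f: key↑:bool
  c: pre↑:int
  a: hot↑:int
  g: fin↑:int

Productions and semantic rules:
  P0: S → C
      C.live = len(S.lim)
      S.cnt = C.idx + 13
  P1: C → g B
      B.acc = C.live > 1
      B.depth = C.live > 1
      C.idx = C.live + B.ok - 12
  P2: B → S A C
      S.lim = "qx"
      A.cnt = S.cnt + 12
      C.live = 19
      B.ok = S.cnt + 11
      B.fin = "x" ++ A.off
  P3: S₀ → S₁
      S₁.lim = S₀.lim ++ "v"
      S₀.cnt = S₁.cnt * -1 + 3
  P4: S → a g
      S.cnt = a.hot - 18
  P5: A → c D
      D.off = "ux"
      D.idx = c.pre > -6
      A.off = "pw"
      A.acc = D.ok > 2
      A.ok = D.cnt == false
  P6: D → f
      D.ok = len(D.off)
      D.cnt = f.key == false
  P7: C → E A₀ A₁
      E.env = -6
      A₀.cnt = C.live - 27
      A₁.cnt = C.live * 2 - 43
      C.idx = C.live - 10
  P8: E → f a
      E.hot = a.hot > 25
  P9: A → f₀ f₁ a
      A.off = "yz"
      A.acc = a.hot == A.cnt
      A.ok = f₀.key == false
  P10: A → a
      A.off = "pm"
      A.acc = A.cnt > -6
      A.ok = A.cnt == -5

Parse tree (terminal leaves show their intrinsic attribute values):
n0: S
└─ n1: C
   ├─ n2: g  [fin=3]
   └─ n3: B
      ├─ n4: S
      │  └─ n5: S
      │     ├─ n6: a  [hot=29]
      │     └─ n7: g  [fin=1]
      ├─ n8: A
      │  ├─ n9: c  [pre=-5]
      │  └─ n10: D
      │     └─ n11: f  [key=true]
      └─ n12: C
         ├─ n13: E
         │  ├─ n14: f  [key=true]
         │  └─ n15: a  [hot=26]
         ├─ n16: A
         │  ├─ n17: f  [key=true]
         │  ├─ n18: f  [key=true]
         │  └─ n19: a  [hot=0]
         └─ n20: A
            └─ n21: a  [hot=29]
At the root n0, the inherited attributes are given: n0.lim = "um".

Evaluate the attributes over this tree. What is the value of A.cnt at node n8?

1. n0.lim = "um"  [given at root]
2. n1.live = 2  [len(S.lim)]
3. n2.fin = 3  [terminal]
4. n3.acc = true  [C.live > 1]
5. n3.depth = true  [C.live > 1]
6. n4.lim = "qx"  ["qx"]
7. n5.lim = "qxv"  [S₀.lim ++ "v"]
8. n6.hot = 29  [terminal]
9. n7.fin = 1  [terminal]
10. n5.cnt = 11  [a.hot - 18]
11. n4.cnt = -8  [S₁.cnt * -1 + 3]
12. n8.cnt = 4  [S.cnt + 12]
13. n9.pre = -5  [terminal]
14. n10.off = "ux"  ["ux"]
15. n10.idx = true  [c.pre > -6]
16. n11.key = true  [terminal]
17. n10.ok = 2  [len(D.off)]
18. n10.cnt = false  [f.key == false]
19. n8.off = "pw"  ["pw"]
20. n8.acc = false  [D.ok > 2]
21. n8.ok = true  [D.cnt == false]
22. n12.live = 19  [19]
23. n13.env = -6  [-6]
24. n14.key = true  [terminal]
25. n15.hot = 26  [terminal]
26. n13.hot = true  [a.hot > 25]
27. n16.cnt = -8  [C.live - 27]
28. n17.key = true  [terminal]
29. n18.key = true  [terminal]
30. n19.hot = 0  [terminal]
31. n16.off = "yz"  ["yz"]
32. n16.acc = false  [a.hot == A.cnt]
33. n16.ok = false  [f₀.key == false]
34. n20.cnt = -5  [C.live * 2 - 43]
35. n21.hot = 29  [terminal]
36. n20.off = "pm"  ["pm"]
37. n20.acc = true  [A.cnt > -6]
38. n20.ok = true  [A.cnt == -5]
39. n12.idx = 9  [C.live - 10]
40. n3.ok = 3  [S.cnt + 11]
41. n3.fin = "xpw"  ["x" ++ A.off]
42. n1.idx = -7  [C.live + B.ok - 12]
43. n0.cnt = 6  [C.idx + 13]

4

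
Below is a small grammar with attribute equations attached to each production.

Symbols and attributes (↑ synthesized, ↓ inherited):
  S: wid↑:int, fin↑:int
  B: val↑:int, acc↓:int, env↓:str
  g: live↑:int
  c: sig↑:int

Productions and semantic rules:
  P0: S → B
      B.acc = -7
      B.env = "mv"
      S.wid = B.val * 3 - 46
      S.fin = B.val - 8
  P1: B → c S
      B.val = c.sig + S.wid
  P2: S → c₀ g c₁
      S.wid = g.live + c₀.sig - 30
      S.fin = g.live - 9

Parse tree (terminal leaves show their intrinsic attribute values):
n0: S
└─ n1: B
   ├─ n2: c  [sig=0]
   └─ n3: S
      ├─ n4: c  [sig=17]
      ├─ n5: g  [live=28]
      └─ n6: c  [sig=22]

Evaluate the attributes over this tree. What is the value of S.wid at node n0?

-1

1. n1.acc = -7  [-7]
2. n1.env = "mv"  ["mv"]
3. n2.sig = 0  [terminal]
4. n4.sig = 17  [terminal]
5. n5.live = 28  [terminal]
6. n6.sig = 22  [terminal]
7. n3.wid = 15  [g.live + c₀.sig - 30]
8. n3.fin = 19  [g.live - 9]
9. n1.val = 15  [c.sig + S.wid]
10. n0.wid = -1  [B.val * 3 - 46]
11. n0.fin = 7  [B.val - 8]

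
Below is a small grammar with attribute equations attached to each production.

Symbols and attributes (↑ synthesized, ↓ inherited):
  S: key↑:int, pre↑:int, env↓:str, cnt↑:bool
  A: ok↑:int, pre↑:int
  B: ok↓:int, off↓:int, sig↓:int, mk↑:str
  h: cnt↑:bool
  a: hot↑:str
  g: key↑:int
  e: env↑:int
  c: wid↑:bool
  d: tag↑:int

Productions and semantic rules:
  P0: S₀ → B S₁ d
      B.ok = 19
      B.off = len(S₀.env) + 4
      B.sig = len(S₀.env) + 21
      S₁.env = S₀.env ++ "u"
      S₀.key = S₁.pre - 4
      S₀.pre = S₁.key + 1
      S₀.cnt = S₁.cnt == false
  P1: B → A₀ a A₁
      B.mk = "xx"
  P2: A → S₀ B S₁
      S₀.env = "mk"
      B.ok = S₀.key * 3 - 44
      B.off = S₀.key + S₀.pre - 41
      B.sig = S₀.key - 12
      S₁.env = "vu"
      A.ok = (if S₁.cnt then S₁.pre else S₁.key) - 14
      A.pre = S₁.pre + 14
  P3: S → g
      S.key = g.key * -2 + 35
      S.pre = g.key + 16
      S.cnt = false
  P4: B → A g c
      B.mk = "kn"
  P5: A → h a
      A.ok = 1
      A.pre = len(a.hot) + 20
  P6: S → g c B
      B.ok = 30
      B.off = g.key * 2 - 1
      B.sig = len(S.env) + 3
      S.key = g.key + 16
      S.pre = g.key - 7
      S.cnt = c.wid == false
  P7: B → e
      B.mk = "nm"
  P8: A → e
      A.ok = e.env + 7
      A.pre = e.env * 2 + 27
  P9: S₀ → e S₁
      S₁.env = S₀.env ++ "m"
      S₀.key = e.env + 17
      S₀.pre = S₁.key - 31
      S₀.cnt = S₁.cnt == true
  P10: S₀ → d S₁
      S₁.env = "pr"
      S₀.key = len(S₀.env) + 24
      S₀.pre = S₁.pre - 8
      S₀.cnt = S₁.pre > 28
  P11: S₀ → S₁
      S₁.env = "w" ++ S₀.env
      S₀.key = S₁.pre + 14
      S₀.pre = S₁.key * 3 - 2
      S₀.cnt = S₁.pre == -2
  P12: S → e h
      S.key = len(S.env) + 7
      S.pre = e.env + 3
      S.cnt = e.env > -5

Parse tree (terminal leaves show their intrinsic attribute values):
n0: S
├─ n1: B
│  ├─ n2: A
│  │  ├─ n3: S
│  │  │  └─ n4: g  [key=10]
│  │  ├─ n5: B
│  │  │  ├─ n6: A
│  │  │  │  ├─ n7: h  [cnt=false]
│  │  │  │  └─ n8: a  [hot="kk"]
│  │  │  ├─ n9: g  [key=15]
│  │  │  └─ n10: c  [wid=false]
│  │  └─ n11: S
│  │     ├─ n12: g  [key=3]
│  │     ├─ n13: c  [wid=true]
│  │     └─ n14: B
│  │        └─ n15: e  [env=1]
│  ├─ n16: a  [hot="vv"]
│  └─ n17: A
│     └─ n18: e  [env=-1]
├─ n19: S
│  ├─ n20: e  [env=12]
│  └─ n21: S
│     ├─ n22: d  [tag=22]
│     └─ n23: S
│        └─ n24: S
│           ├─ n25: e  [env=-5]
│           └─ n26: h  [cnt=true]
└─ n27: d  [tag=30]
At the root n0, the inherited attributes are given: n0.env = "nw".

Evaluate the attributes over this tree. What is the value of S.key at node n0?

1. n0.env = "nw"  [given at root]
2. n1.ok = 19  [19]
3. n1.off = 6  [len(S₀.env) + 4]
4. n1.sig = 23  [len(S₀.env) + 21]
5. n3.env = "mk"  ["mk"]
6. n4.key = 10  [terminal]
7. n3.key = 15  [g.key * -2 + 35]
8. n3.pre = 26  [g.key + 16]
9. n3.cnt = false  [false]
10. n5.ok = 1  [S₀.key * 3 - 44]
11. n5.off = 0  [S₀.key + S₀.pre - 41]
12. n5.sig = 3  [S₀.key - 12]
13. n7.cnt = false  [terminal]
14. n8.hot = "kk"  [terminal]
15. n6.ok = 1  [1]
16. n6.pre = 22  [len(a.hot) + 20]
17. n9.key = 15  [terminal]
18. n10.wid = false  [terminal]
19. n5.mk = "kn"  ["kn"]
20. n11.env = "vu"  ["vu"]
21. n12.key = 3  [terminal]
22. n13.wid = true  [terminal]
23. n14.ok = 30  [30]
24. n14.off = 5  [g.key * 2 - 1]
25. n14.sig = 5  [len(S.env) + 3]
26. n15.env = 1  [terminal]
27. n14.mk = "nm"  ["nm"]
28. n11.key = 19  [g.key + 16]
29. n11.pre = -4  [g.key - 7]
30. n11.cnt = false  [c.wid == false]
31. n2.ok = 5  [(if S₁.cnt then S₁.pre else S₁.key) - 14]
32. n2.pre = 10  [S₁.pre + 14]
33. n16.hot = "vv"  [terminal]
34. n18.env = -1  [terminal]
35. n17.ok = 6  [e.env + 7]
36. n17.pre = 25  [e.env * 2 + 27]
37. n1.mk = "xx"  ["xx"]
38. n19.env = "nwu"  [S₀.env ++ "u"]
39. n20.env = 12  [terminal]
40. n21.env = "nwum"  [S₀.env ++ "m"]
41. n22.tag = 22  [terminal]
42. n23.env = "pr"  ["pr"]
43. n24.env = "wpr"  ["w" ++ S₀.env]
44. n25.env = -5  [terminal]
45. n26.cnt = true  [terminal]
46. n24.key = 10  [len(S.env) + 7]
47. n24.pre = -2  [e.env + 3]
48. n24.cnt = false  [e.env > -5]
49. n23.key = 12  [S₁.pre + 14]
50. n23.pre = 28  [S₁.key * 3 - 2]
51. n23.cnt = true  [S₁.pre == -2]
52. n21.key = 28  [len(S₀.env) + 24]
53. n21.pre = 20  [S₁.pre - 8]
54. n21.cnt = false  [S₁.pre > 28]
55. n19.key = 29  [e.env + 17]
56. n19.pre = -3  [S₁.key - 31]
57. n19.cnt = false  [S₁.cnt == true]
58. n27.tag = 30  [terminal]
59. n0.key = -7  [S₁.pre - 4]
60. n0.pre = 30  [S₁.key + 1]
61. n0.cnt = true  [S₁.cnt == false]

-7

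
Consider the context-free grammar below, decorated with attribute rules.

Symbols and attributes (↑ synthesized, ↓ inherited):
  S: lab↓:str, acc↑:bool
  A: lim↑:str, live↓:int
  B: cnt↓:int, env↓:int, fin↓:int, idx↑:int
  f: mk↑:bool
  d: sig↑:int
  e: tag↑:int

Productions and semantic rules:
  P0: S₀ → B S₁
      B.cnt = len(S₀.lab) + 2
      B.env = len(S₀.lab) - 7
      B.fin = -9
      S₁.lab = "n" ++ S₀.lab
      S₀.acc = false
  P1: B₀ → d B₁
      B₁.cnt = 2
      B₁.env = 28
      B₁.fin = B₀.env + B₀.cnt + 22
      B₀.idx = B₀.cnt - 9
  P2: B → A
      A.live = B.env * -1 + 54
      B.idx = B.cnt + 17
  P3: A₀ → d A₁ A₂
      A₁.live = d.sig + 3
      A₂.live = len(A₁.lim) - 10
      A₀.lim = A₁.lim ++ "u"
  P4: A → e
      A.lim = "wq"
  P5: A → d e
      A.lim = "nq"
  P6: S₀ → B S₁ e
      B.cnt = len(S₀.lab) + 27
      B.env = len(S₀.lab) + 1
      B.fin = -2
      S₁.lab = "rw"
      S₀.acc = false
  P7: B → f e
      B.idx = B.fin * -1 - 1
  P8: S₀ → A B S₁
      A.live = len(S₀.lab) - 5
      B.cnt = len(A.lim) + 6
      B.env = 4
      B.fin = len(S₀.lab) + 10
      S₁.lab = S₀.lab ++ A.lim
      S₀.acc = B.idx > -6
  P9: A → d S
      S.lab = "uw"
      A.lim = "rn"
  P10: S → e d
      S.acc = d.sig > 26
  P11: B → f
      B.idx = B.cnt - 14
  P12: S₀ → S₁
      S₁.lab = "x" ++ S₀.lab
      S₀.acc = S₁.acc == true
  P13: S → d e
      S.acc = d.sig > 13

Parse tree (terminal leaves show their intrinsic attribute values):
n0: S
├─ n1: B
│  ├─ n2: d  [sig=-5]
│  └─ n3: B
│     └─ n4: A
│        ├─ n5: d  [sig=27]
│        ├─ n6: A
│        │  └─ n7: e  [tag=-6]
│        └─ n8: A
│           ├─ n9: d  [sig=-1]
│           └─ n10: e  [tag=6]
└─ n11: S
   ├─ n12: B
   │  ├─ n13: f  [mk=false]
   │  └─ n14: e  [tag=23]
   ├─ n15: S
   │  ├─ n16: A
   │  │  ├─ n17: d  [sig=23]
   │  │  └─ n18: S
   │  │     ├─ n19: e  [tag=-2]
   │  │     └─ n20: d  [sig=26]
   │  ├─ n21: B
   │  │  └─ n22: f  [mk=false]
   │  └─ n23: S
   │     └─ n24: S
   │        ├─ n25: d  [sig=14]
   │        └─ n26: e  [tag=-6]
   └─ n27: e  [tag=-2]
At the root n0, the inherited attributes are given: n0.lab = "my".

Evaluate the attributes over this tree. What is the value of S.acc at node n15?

false

1. n0.lab = "my"  [given at root]
2. n1.cnt = 4  [len(S₀.lab) + 2]
3. n1.env = -5  [len(S₀.lab) - 7]
4. n1.fin = -9  [-9]
5. n2.sig = -5  [terminal]
6. n3.cnt = 2  [2]
7. n3.env = 28  [28]
8. n3.fin = 21  [B₀.env + B₀.cnt + 22]
9. n4.live = 26  [B.env * -1 + 54]
10. n5.sig = 27  [terminal]
11. n6.live = 30  [d.sig + 3]
12. n7.tag = -6  [terminal]
13. n6.lim = "wq"  ["wq"]
14. n8.live = -8  [len(A₁.lim) - 10]
15. n9.sig = -1  [terminal]
16. n10.tag = 6  [terminal]
17. n8.lim = "nq"  ["nq"]
18. n4.lim = "wqu"  [A₁.lim ++ "u"]
19. n3.idx = 19  [B.cnt + 17]
20. n1.idx = -5  [B₀.cnt - 9]
21. n11.lab = "nmy"  ["n" ++ S₀.lab]
22. n12.cnt = 30  [len(S₀.lab) + 27]
23. n12.env = 4  [len(S₀.lab) + 1]
24. n12.fin = -2  [-2]
25. n13.mk = false  [terminal]
26. n14.tag = 23  [terminal]
27. n12.idx = 1  [B.fin * -1 - 1]
28. n15.lab = "rw"  ["rw"]
29. n16.live = -3  [len(S₀.lab) - 5]
30. n17.sig = 23  [terminal]
31. n18.lab = "uw"  ["uw"]
32. n19.tag = -2  [terminal]
33. n20.sig = 26  [terminal]
34. n18.acc = false  [d.sig > 26]
35. n16.lim = "rn"  ["rn"]
36. n21.cnt = 8  [len(A.lim) + 6]
37. n21.env = 4  [4]
38. n21.fin = 12  [len(S₀.lab) + 10]
39. n22.mk = false  [terminal]
40. n21.idx = -6  [B.cnt - 14]
41. n23.lab = "rwrn"  [S₀.lab ++ A.lim]
42. n24.lab = "xrwrn"  ["x" ++ S₀.lab]
43. n25.sig = 14  [terminal]
44. n26.tag = -6  [terminal]
45. n24.acc = true  [d.sig > 13]
46. n23.acc = true  [S₁.acc == true]
47. n15.acc = false  [B.idx > -6]
48. n27.tag = -2  [terminal]
49. n11.acc = false  [false]
50. n0.acc = false  [false]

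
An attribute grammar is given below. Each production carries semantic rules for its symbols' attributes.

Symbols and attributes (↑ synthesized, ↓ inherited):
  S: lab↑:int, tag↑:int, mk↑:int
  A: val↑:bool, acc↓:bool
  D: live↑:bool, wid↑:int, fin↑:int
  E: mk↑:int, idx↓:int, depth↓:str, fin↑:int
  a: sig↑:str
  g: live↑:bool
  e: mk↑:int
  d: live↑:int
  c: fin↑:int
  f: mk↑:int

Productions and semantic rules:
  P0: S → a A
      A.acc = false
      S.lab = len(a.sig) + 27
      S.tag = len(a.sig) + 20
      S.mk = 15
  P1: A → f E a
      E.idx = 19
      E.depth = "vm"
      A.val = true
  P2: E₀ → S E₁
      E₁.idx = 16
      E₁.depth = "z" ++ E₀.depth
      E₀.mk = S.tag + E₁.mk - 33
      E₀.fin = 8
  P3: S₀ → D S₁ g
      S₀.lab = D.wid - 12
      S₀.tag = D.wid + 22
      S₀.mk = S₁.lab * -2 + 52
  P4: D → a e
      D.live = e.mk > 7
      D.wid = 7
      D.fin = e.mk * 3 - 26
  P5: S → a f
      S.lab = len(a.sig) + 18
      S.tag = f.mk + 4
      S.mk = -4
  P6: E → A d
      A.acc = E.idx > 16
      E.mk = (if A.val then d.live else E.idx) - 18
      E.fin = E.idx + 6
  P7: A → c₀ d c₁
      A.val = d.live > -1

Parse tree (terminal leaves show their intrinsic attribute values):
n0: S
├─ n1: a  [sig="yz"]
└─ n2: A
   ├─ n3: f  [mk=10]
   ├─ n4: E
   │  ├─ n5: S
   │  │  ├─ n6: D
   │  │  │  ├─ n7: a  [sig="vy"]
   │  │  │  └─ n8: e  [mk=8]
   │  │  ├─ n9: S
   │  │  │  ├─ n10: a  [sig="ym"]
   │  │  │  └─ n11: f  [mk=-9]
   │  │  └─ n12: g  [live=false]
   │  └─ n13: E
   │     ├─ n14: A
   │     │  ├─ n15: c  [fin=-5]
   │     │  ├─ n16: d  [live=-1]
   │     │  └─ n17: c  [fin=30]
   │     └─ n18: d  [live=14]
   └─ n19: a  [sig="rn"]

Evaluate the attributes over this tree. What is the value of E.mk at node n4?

-6

1. n1.sig = "yz"  [terminal]
2. n2.acc = false  [false]
3. n3.mk = 10  [terminal]
4. n4.idx = 19  [19]
5. n4.depth = "vm"  ["vm"]
6. n7.sig = "vy"  [terminal]
7. n8.mk = 8  [terminal]
8. n6.live = true  [e.mk > 7]
9. n6.wid = 7  [7]
10. n6.fin = -2  [e.mk * 3 - 26]
11. n10.sig = "ym"  [terminal]
12. n11.mk = -9  [terminal]
13. n9.lab = 20  [len(a.sig) + 18]
14. n9.tag = -5  [f.mk + 4]
15. n9.mk = -4  [-4]
16. n12.live = false  [terminal]
17. n5.lab = -5  [D.wid - 12]
18. n5.tag = 29  [D.wid + 22]
19. n5.mk = 12  [S₁.lab * -2 + 52]
20. n13.idx = 16  [16]
21. n13.depth = "zvm"  ["z" ++ E₀.depth]
22. n14.acc = false  [E.idx > 16]
23. n15.fin = -5  [terminal]
24. n16.live = -1  [terminal]
25. n17.fin = 30  [terminal]
26. n14.val = false  [d.live > -1]
27. n18.live = 14  [terminal]
28. n13.mk = -2  [(if A.val then d.live else E.idx) - 18]
29. n13.fin = 22  [E.idx + 6]
30. n4.mk = -6  [S.tag + E₁.mk - 33]
31. n4.fin = 8  [8]
32. n19.sig = "rn"  [terminal]
33. n2.val = true  [true]
34. n0.lab = 29  [len(a.sig) + 27]
35. n0.tag = 22  [len(a.sig) + 20]
36. n0.mk = 15  [15]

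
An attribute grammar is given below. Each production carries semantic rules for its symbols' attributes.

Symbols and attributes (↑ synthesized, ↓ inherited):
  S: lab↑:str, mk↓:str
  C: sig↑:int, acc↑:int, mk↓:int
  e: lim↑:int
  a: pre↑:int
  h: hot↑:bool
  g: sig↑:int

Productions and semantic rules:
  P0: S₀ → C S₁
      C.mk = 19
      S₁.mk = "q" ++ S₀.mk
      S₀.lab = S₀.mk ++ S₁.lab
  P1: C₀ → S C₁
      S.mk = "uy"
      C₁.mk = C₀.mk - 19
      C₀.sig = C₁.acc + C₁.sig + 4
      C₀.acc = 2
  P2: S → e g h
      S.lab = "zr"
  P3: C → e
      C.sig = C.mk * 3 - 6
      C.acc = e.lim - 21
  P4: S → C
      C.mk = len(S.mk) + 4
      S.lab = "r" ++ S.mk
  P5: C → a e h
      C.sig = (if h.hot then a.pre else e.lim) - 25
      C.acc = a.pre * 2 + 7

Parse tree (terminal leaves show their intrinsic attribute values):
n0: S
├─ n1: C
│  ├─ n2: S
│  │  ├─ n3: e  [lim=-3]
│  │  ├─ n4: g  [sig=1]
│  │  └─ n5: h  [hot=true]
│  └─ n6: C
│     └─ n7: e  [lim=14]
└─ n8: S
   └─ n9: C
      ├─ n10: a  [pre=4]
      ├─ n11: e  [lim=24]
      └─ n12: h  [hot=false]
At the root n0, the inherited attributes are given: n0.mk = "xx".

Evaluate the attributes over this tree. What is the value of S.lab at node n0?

"xxrqxx"

1. n0.mk = "xx"  [given at root]
2. n1.mk = 19  [19]
3. n2.mk = "uy"  ["uy"]
4. n3.lim = -3  [terminal]
5. n4.sig = 1  [terminal]
6. n5.hot = true  [terminal]
7. n2.lab = "zr"  ["zr"]
8. n6.mk = 0  [C₀.mk - 19]
9. n7.lim = 14  [terminal]
10. n6.sig = -6  [C.mk * 3 - 6]
11. n6.acc = -7  [e.lim - 21]
12. n1.sig = -9  [C₁.acc + C₁.sig + 4]
13. n1.acc = 2  [2]
14. n8.mk = "qxx"  ["q" ++ S₀.mk]
15. n9.mk = 7  [len(S.mk) + 4]
16. n10.pre = 4  [terminal]
17. n11.lim = 24  [terminal]
18. n12.hot = false  [terminal]
19. n9.sig = -1  [(if h.hot then a.pre else e.lim) - 25]
20. n9.acc = 15  [a.pre * 2 + 7]
21. n8.lab = "rqxx"  ["r" ++ S.mk]
22. n0.lab = "xxrqxx"  [S₀.mk ++ S₁.lab]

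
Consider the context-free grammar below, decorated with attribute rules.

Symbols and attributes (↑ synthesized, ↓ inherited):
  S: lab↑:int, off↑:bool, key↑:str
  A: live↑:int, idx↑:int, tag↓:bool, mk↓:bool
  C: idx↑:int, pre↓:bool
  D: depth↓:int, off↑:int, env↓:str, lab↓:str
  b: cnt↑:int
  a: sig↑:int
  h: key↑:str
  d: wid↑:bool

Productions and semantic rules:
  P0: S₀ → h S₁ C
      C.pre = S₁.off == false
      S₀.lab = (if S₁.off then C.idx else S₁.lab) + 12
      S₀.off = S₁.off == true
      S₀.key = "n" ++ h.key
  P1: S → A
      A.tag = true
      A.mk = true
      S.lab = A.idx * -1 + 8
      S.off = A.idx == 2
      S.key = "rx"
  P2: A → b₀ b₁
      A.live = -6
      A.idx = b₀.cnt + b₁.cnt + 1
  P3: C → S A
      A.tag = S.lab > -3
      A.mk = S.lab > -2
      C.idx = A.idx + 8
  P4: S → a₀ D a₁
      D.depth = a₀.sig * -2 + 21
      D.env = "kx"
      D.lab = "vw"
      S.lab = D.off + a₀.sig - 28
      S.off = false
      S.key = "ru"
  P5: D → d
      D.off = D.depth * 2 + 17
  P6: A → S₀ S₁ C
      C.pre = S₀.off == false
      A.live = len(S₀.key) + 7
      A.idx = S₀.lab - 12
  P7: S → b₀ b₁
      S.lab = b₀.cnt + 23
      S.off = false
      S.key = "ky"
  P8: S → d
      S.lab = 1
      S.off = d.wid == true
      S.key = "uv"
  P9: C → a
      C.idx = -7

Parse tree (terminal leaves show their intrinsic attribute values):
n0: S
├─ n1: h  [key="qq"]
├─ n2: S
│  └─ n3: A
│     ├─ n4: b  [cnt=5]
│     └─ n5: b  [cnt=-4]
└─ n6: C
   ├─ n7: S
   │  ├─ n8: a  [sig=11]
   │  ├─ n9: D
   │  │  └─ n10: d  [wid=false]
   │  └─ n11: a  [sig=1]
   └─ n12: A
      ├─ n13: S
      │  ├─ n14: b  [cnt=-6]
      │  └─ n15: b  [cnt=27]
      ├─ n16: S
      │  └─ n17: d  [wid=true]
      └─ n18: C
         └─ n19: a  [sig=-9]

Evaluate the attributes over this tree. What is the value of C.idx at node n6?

13

1. n1.key = "qq"  [terminal]
2. n3.tag = true  [true]
3. n3.mk = true  [true]
4. n4.cnt = 5  [terminal]
5. n5.cnt = -4  [terminal]
6. n3.live = -6  [-6]
7. n3.idx = 2  [b₀.cnt + b₁.cnt + 1]
8. n2.lab = 6  [A.idx * -1 + 8]
9. n2.off = true  [A.idx == 2]
10. n2.key = "rx"  ["rx"]
11. n6.pre = false  [S₁.off == false]
12. n8.sig = 11  [terminal]
13. n9.depth = -1  [a₀.sig * -2 + 21]
14. n9.env = "kx"  ["kx"]
15. n9.lab = "vw"  ["vw"]
16. n10.wid = false  [terminal]
17. n9.off = 15  [D.depth * 2 + 17]
18. n11.sig = 1  [terminal]
19. n7.lab = -2  [D.off + a₀.sig - 28]
20. n7.off = false  [false]
21. n7.key = "ru"  ["ru"]
22. n12.tag = true  [S.lab > -3]
23. n12.mk = false  [S.lab > -2]
24. n14.cnt = -6  [terminal]
25. n15.cnt = 27  [terminal]
26. n13.lab = 17  [b₀.cnt + 23]
27. n13.off = false  [false]
28. n13.key = "ky"  ["ky"]
29. n17.wid = true  [terminal]
30. n16.lab = 1  [1]
31. n16.off = true  [d.wid == true]
32. n16.key = "uv"  ["uv"]
33. n18.pre = true  [S₀.off == false]
34. n19.sig = -9  [terminal]
35. n18.idx = -7  [-7]
36. n12.live = 9  [len(S₀.key) + 7]
37. n12.idx = 5  [S₀.lab - 12]
38. n6.idx = 13  [A.idx + 8]
39. n0.lab = 25  [(if S₁.off then C.idx else S₁.lab) + 12]
40. n0.off = true  [S₁.off == true]
41. n0.key = "nqq"  ["n" ++ h.key]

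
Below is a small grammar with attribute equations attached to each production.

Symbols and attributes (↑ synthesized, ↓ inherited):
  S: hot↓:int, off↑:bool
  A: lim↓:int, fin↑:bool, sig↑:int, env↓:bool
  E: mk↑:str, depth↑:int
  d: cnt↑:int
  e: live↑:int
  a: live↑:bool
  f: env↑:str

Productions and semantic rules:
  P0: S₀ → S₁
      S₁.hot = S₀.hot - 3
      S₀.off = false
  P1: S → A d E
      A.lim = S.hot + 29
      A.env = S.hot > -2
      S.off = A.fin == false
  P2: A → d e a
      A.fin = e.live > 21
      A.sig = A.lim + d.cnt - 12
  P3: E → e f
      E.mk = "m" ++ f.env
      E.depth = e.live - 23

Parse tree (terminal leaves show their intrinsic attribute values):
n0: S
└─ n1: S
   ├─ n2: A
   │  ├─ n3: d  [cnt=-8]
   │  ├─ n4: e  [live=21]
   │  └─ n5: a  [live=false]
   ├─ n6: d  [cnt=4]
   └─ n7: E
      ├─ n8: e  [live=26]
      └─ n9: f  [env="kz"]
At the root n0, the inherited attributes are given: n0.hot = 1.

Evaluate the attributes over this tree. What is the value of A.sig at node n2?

7

1. n0.hot = 1  [given at root]
2. n1.hot = -2  [S₀.hot - 3]
3. n2.lim = 27  [S.hot + 29]
4. n2.env = false  [S.hot > -2]
5. n3.cnt = -8  [terminal]
6. n4.live = 21  [terminal]
7. n5.live = false  [terminal]
8. n2.fin = false  [e.live > 21]
9. n2.sig = 7  [A.lim + d.cnt - 12]
10. n6.cnt = 4  [terminal]
11. n8.live = 26  [terminal]
12. n9.env = "kz"  [terminal]
13. n7.mk = "mkz"  ["m" ++ f.env]
14. n7.depth = 3  [e.live - 23]
15. n1.off = true  [A.fin == false]
16. n0.off = false  [false]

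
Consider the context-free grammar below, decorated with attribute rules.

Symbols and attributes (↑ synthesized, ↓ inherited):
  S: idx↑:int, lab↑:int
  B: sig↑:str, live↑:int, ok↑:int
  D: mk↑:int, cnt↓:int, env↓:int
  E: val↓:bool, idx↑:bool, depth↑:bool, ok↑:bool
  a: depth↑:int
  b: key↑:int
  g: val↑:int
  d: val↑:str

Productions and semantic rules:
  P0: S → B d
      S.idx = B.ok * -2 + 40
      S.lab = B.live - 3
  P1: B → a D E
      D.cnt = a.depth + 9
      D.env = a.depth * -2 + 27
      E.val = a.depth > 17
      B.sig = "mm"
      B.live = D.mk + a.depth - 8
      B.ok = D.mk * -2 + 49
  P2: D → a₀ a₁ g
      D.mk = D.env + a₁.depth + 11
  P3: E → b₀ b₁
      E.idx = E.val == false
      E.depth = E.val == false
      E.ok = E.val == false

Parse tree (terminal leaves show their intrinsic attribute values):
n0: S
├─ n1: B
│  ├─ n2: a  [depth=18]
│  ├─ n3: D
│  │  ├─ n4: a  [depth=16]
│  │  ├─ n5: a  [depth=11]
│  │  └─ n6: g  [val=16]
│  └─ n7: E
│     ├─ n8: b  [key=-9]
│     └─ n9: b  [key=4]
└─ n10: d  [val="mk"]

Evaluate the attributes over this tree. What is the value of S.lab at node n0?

20

1. n2.depth = 18  [terminal]
2. n3.cnt = 27  [a.depth + 9]
3. n3.env = -9  [a.depth * -2 + 27]
4. n4.depth = 16  [terminal]
5. n5.depth = 11  [terminal]
6. n6.val = 16  [terminal]
7. n3.mk = 13  [D.env + a₁.depth + 11]
8. n7.val = true  [a.depth > 17]
9. n8.key = -9  [terminal]
10. n9.key = 4  [terminal]
11. n7.idx = false  [E.val == false]
12. n7.depth = false  [E.val == false]
13. n7.ok = false  [E.val == false]
14. n1.sig = "mm"  ["mm"]
15. n1.live = 23  [D.mk + a.depth - 8]
16. n1.ok = 23  [D.mk * -2 + 49]
17. n10.val = "mk"  [terminal]
18. n0.idx = -6  [B.ok * -2 + 40]
19. n0.lab = 20  [B.live - 3]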